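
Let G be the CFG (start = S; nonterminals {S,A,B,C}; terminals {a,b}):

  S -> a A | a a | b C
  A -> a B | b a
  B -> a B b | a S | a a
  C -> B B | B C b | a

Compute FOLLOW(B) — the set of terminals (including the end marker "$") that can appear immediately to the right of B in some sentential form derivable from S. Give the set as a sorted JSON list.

Compute FIRST by fixpoint:
round 1:
  A via A→a B: +{a}
  A via A→b a: +{b}
  B via B→a B b: +{a}
  C via C→B B: +{a}
  S via S→a A: +{a}
  S via S→b C: +{b}
  S: {a,b}  A: {a,b}  B: {a}  C: {a}
round 2: (no change)
  S: {a,b}  A: {a,b}  B: {a}  C: {a}

Compute FOLLOW by fixpoint:
seed FOLLOW(S) with $
[1]
  B→a B b: FOLLOW(B) ⊇ FIRST(b) = {b}; new: +{b}
  B→a S: FOLLOW(S) ⊇ FOLLOW(B) ⊇ {b}; new: +{b}
  C→B B: FOLLOW(B) ⊇ FIRST(B) = {a}; new: +{a}
  C→B C b: FOLLOW(C) ⊇ FIRST(b) = {b}; new: +{b}
  S→a A: FOLLOW(A) ⊇ FOLLOW(S) ⊇ {$,b}; new: +{$,b}
  S→b C: FOLLOW(C) ⊇ FOLLOW(S) ⊇ {$,b}; new: +{$}
  S: {$,b}  A: {$,b}  B: {a,b}  C: {$,b}
[2]
  A→a B: FOLLOW(B) ⊇ FOLLOW(A) ⊇ {$,b}; new: +{$}
  B→a S: FOLLOW(S) ⊇ FOLLOW(B) ⊇ {$,a,b}; new: +{a}
  S→a A: FOLLOW(A) ⊇ FOLLOW(S) ⊇ {$,a,b}; new: +{a}
  S→b C: FOLLOW(C) ⊇ FOLLOW(S) ⊇ {$,a,b}; new: +{a}
  S: {$,a,b}  A: {$,a,b}  B: {$,a,b}  C: {$,a,b}
[3] (stable)
  S: {$,a,b}  A: {$,a,b}  B: {$,a,b}  C: {$,a,b}

FOLLOW(B) = ["$", "a", "b"]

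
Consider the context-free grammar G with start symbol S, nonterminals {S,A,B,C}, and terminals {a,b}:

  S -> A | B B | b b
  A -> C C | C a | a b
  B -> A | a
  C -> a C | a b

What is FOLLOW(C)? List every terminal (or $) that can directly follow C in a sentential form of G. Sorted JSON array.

Compute FIRST by fixpoint:
pass 1:
  A via A→a b: +{a}
  B via B→A: +{a}
  C via C→a C: +{a}
  S via S→A: +{a}
  S via S→b b: +{b}
  FIRST[S]={a,b}  FIRST[A]={a}  FIRST[B]={a}  FIRST[C]={a}
pass 2: done
  FIRST[S]={a,b}  FIRST[A]={a}  FIRST[B]={a}  FIRST[C]={a}

FOLLOW iteration:
initialize: $ ∈ FOLLOW(S)
round 1:
  A→C C: FOLLOW(C) ⊇ FIRST(C) = {a}; new: +{a}
  S→A: FOLLOW(A) ⊇ FOLLOW(S) ⊇ {$}; new: +{$}
  S→B B: FOLLOW(B) ⊇ FIRST(B) = {a}; new: +{a}
  S→B B: FOLLOW(B) ⊇ FOLLOW(S) ⊇ {$}; new: +{$}
  FOLLOW[S]={$}  FOLLOW[A]={$}  FOLLOW[B]={$,a}  FOLLOW[C]={a}
round 2:
  A→C C: FOLLOW(C) ⊇ FOLLOW(A) ⊇ {$}; new: +{$}
  B→A: FOLLOW(A) ⊇ FOLLOW(B) ⊇ {$,a}; new: +{a}
  FOLLOW[S]={$}  FOLLOW[A]={$,a}  FOLLOW[B]={$,a}  FOLLOW[C]={$,a}
round 3: (no change)
  FOLLOW[S]={$}  FOLLOW[A]={$,a}  FOLLOW[B]={$,a}  FOLLOW[C]={$,a}

FOLLOW(C) = ["$", "a"]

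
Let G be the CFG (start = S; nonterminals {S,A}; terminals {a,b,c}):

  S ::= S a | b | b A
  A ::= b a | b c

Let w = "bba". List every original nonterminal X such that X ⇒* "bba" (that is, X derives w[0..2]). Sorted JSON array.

Convert to CNF:
  S -> S T1 | T0 A | b
  A -> T0 T1 | T0 T2
  T0 -> b
  T1 -> a
  T2 -> c

Fill CYK table bottom-up, restricted to cells inside w[0..2]:
  T[0,0] 'b' = {S,T0}  orig:{S}
  T[1,1] 'b' = {S,T0}  orig:{S}
  T[2,2] 'a' = {T1}  orig:{}
  T[0,1] 'bb' = ∅
  T[1,2] 'ba' = {A,S}
  T[0,2] 'bba' = {S}

Original NTs in T[0,2] deriving "bba": ["S"]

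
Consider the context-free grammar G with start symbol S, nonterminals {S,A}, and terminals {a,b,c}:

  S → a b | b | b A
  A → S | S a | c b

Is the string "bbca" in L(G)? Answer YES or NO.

CNF form of G:
  S -> T0 T1 | T1 A | b
  A -> S T0 | T0 T1 | T1 A | T2 T1 | b
  T0 -> a
  T1 -> b
  T2 -> c

CYK fill:
  T[0,0] 'b' = {A,S,T1}  orig:{A,S}
  T[1,1] 'b' = {A,S,T1}  orig:{A,S}
  T[2,2] 'c' = {T2}  orig:{}
  T[3,3] 'a' = {T0}  orig:{}
  T[0,1] 'bb' = {A,S}
  T[1,2] 'bc' = ∅
  T[2,3] 'ca' = ∅
  T[0,2] 'bbc' = ∅
  T[1,3] 'bca' = ∅
  T[0,3] 'bbca' = ∅

S ∉ T[0,3] ⇒ NO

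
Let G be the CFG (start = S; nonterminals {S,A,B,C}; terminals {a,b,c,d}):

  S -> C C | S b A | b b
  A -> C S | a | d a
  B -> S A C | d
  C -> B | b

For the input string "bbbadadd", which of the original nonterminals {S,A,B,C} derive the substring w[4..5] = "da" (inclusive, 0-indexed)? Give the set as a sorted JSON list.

Convert to CNF:
  S -> C C | S X5 | T2 T2
  A -> C S | T0 T1 | a
  B -> S X3 | d
  C -> S X4 | b | d
  T0 -> d
  T1 -> a
  T2 -> b
  X3 -> A C
  X4 -> A C
  X5 -> T2 A

CYK table (by increasing span) — only the sub-triangle for w[4..5]:
  cell(4,4) d: {B,C,T0}  orig:{B,C}
  cell(5,5) a: {A,T1}  orig:{A}
  cell(4,5) da: {A}

Original NTs in T[4,5] deriving "da": ["A"]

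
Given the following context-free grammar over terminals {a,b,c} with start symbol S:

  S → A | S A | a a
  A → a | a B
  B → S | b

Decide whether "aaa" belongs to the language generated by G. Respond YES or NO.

CNF form of G:
  S -> S A | T0 B | T0 T0 | a
  A -> T0 B | a
  B -> S A | T0 B | T0 T0 | a | b
  T0 -> a

Fill CYK table bottom-up:
  cell(0,0) a: {A,B,S,T0}  orig:{A,B,S}
  cell(1,1) a: {A,B,S,T0}  orig:{A,B,S}
  cell(2,2) a: {A,B,S,T0}  orig:{A,B,S}
  cell(0,1) aa: {A,B,S}
  cell(1,2) aa: {A,B,S}
  cell(0,2) aaa: {A,B,S}

S ∈ T[0,2] ⇒ YES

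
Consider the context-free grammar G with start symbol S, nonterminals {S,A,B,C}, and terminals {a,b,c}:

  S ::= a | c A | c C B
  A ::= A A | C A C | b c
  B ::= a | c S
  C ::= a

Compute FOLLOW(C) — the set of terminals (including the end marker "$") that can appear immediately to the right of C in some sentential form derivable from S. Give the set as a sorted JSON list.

Compute FIRST by fixpoint:
iter 1:
  A via A→b c: +{b}
  B via B→a: +{a}
  B via B→c S: +{c}
  C via C→a: +{a}
  S via S→a: +{a}
  S via S→c A: +{c}
  FIRST(S)={a,c}  FIRST(A)={b}  FIRST(B)={a,c}  FIRST(C)={a}
iter 2:
  A via A→C A C: +{a}
  FIRST(S)={a,c}  FIRST(A)={a,b}  FIRST(B)={a,c}  FIRST(C)={a}
iter 3: — fixpoint
  FIRST(S)={a,c}  FIRST(A)={a,b}  FIRST(B)={a,c}  FIRST(C)={a}

Compute FOLLOW by fixpoint:
FOLLOW(S) := {$}
iter 1:
  A→A A: FOLLOW(A) ⊇ FIRST(A) = {a,b}; new: +{a,b}
  A→C A C: FOLLOW(C) ⊇ FIRST(A) = {a,b}; new: +{a,b}
  S→c A: FOLLOW(A) ⊇ FOLLOW(S) ⊇ {$}; new: +{$}
  S→c C B: FOLLOW(C) ⊇ FIRST(B) = {a,c}; new: +{c}
  S→c C B: FOLLOW(B) ⊇ FOLLOW(S) ⊇ {$}; new: +{$}
  S: {$}  A: {$,a,b}  B: {$}  C: {a,b,c}
iter 2:
  A→C A C: FOLLOW(C) ⊇ FOLLOW(A) ⊇ {$,a,b}; new: +{$}
  S: {$}  A: {$,a,b}  B: {$}  C: {$,a,b,c}
iter 3: done
  S: {$}  A: {$,a,b}  B: {$}  C: {$,a,b,c}

FOLLOW(C) = ["$", "a", "b", "c"]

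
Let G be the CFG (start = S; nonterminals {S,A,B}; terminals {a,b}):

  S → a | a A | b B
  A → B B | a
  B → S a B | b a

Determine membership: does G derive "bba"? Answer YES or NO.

CNF form of G:
  S -> T0 A | T1 B | a
  A -> B B | a
  B -> S X2 | T1 T0
  T0 -> a
  T1 -> b
  X2 -> T0 B

Fill CYK table bottom-up:
  cell(0,0) b: {T1}  orig:{}
  cell(1,1) b: {T1}  orig:{}
  cell(2,2) a: {A,S,T0}  orig:{A,S}
  cell(0,1) bb: ∅
  cell(1,2) ba: {B}
  cell(0,2) bba: {S}

S ∈ T[0,2] ⇒ YES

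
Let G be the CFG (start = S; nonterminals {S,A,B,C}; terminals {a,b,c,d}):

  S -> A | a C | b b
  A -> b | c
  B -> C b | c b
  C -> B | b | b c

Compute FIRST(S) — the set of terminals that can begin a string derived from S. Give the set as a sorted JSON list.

Compute FIRST by fixpoint:
iter 1:
  A via A→b: +{b}
  A via A→c: +{c}
  B via B→c b: +{c}
  C via C→B: +{c}
  C via C→b: +{b}
  S via S→A: +{b,c}
  S via S→a C: +{a}
  S: {a,b,c}  A: {b,c}  B: {c}  C: {b,c}
iter 2:
  B via B→C b: +{b}
  S: {a,b,c}  A: {b,c}  B: {b,c}  C: {b,c}
iter 3: done
  S: {a,b,c}  A: {b,c}  B: {b,c}  C: {b,c}

FIRST(S) = ["a", "b", "c"]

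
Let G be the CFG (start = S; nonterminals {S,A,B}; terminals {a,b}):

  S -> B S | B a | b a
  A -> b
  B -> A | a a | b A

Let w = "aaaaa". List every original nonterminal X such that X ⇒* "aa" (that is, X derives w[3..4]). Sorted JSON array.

CNF form of G:
  S -> B S | B T0 | T1 T0
  A -> b
  B -> T0 T0 | T1 A | b
  T0 -> a
  T1 -> b

CYK table (by increasing span) — only the sub-triangle for w[3..4]:
  cell(3,3) a: {T0}  orig:{}
  cell(4,4) a: {T0}  orig:{}
  cell(3,4) aa: {B}

Original NTs in T[3,4] deriving "aa": ["B"]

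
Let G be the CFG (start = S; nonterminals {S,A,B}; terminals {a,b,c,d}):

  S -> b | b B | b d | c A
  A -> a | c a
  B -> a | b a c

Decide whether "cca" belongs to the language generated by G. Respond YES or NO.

CNF form of G:
  S -> T0 A | T2 B | T2 T3 | b
  A -> T0 T1 | a
  B -> T2 X4 | a
  T0 -> c
  T1 -> a
  T2 -> b
  T3 -> d
  X4 -> T1 T0

Fill CYK table bottom-up:
  T[0,0] 'c' = {T0}  orig:{}
  T[1,1] 'c' = {T0}  orig:{}
  T[2,2] 'a' = {A,B,T1}  orig:{A,B}
  T[0,1] 'cc' = ∅
  T[1,2] 'ca' = {A,S}
  T[0,2] 'cca' = {S}

S ∈ T[0,2] ⇒ YES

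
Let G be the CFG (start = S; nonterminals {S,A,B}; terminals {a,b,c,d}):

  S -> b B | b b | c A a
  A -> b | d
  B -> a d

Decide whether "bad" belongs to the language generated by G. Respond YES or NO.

Convert to CNF:
  S -> T2 B | T2 T2 | T3 X4
  A -> b | d
  B -> T0 T1
  T0 -> a
  T1 -> d
  T2 -> b
  T3 -> c
  X4 -> A T0

CYK fill:
  T[0,0] 'b' = {A,T2}  orig:{A}
  T[1,1] 'a' = {T0}  orig:{}
  T[2,2] 'd' = {A,T1}  orig:{A}
  T[0,1] 'ba' = {X4}  orig:{}
  T[1,2] 'ad' = {B}
  T[0,2] 'bad' = {S}

S ∈ T[0,2] ⇒ YES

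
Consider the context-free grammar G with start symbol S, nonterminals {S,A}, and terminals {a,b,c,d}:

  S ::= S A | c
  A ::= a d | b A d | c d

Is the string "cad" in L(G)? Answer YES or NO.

Convert to CNF:
  S -> S A | c
  A -> T0 T1 | T2 X4 | T3 T1
  T0 -> a
  T1 -> d
  T2 -> b
  T3 -> c
  X4 -> A T1

Fill CYK table bottom-up:
  T[0,0] 'c' = {S,T3}  orig:{S}
  T[1,1] 'a' = {T0}  orig:{}
  T[2,2] 'd' = {T1}  orig:{}
  T[0,1] 'ca' = ∅
  T[1,2] 'ad' = {A}
  T[0,2] 'cad' = {S}

S ∈ T[0,2] ⇒ YES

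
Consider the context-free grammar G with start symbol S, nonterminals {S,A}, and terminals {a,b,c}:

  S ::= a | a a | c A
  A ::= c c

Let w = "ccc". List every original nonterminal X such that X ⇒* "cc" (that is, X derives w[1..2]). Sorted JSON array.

CNF form of G:
  S -> T0 A | T1 T1 | a
  A -> T0 T0
  T0 -> c
  T1 -> a

CYK fill (cells [i..j] with 1 ≤ i ≤ j ≤ 2 only):
  [1..1]={T0}  "c"  orig:{}
  [2..2]={T0}  "c"  orig:{}
  [1..2]={A}  "cc"

Original NTs in T[1,2] deriving "cc": ["A"]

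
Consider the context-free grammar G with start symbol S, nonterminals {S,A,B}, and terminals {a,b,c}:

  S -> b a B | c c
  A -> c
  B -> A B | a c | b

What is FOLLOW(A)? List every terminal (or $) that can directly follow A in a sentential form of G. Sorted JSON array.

FIRST iteration:
[1]
  A via A→c: +{c}
  B via B→A B: +{c}
  B via B→a c: +{a}
  B via B→b: +{b}
  S via S→b a B: +{b}
  S via S→c c: +{c}
  S: {b,c}  A: {c}  B: {a,b,c}
[2] — fixpoint
  S: {b,c}  A: {c}  B: {a,b,c}

FOLLOW sets:
initialize: $ ∈ FOLLOW(S)
[1]
  B→A B: FOLLOW(A) ⊇ FIRST(B) = {a,b,c}; new: +{a,b,c}
  S→b a B: FOLLOW(B) ⊇ FOLLOW(S) ⊇ {$}; new: +{$}
  FOLLOW(S)={$}  FOLLOW(A)={a,b,c}  FOLLOW(B)={$}
[2] — fixpoint
  FOLLOW(S)={$}  FOLLOW(A)={a,b,c}  FOLLOW(B)={$}

FOLLOW(A) = ["a", "b", "c"]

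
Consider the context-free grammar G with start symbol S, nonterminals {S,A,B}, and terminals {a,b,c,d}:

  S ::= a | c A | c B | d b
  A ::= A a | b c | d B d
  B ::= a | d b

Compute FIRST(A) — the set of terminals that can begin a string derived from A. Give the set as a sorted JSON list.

FIRST iteration:
pass 1:
  A via A→b c: +{b}
  A via A→d B d: +{d}
  B via B→a: +{a}
  B via B→d b: +{d}
  S via S→a: +{a}
  S via S→c A: +{c}
  S via S→d b: +{d}
  S: {a,c,d}  A: {b,d}  B: {a,d}
pass 2: (stable)
  S: {a,c,d}  A: {b,d}  B: {a,d}

FIRST(A) = ["b", "d"]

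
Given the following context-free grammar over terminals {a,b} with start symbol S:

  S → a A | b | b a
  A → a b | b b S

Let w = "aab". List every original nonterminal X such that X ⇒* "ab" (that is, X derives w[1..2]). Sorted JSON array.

Convert to CNF:
  S -> T0 A | T1 T0 | b
  A -> T0 T1 | T1 X2
  T0 -> a
  T1 -> b
  X2 -> T1 S

CYK table (by increasing span), restricted to cells inside w[1..2]:
  [1..1]={T0}  "a"  orig:{}
  [2..2]={S,T1}  "b"  orig:{S}
  [1..2]={A}  "ab"

Original NTs in T[1,2] deriving "ab": ["A"]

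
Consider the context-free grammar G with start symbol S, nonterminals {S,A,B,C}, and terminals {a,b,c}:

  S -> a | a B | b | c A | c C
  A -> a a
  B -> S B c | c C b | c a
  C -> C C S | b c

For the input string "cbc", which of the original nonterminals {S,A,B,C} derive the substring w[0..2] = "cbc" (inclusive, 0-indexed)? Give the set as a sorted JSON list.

CNF form of G:
  S -> T0 B | T1 A | T1 C | a | b
  A -> T0 T0
  B -> S X3 | T1 T0 | T1 X4
  C -> C X5 | T2 T1
  T0 -> a
  T1 -> c
  T2 -> b
  X3 -> B T1
  X4 -> C T2
  X5 -> C S

CYK fill — only the sub-triangle for w[0..2]:
  [0..0]={T1}  "c"  orig:{}
  [1..1]={S,T2}  "b"  orig:{S}
  [2..2]={T1}  "c"  orig:{}
  [0..1]=∅  "cb"
  [1..2]={C}  "bc"
  [0..2]={S}  "cbc"

Original NTs in T[0,2] deriving "cbc": ["S"]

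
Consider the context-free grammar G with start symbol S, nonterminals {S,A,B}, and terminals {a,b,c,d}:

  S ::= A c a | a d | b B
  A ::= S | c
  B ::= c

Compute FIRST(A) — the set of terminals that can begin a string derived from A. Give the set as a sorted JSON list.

Compute FIRST by fixpoint:
pass 1:
  A via A→c: +{c}
  B via B→c: +{c}
  S via S→A c a: +{c}
  S via S→a d: +{a}
  S via S→b B: +{b}
  FIRST(S)={a,b,c}  FIRST(A)={c}  FIRST(B)={c}
pass 2:
  A via A→S: +{a,b}
  FIRST(S)={a,b,c}  FIRST(A)={a,b,c}  FIRST(B)={c}
pass 3: (no change)
  FIRST(S)={a,b,c}  FIRST(A)={a,b,c}  FIRST(B)={c}

FIRST(A) = ["a", "b", "c"]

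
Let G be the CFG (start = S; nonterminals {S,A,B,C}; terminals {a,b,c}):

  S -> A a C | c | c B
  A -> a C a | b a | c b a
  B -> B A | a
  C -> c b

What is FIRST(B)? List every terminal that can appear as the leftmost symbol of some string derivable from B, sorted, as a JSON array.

FIRST iteration:
round 1:
  A via A→a C a: +{a}
  A via A→b a: +{b}
  A via A→c b a: +{c}
  B via B→a: +{a}
  C via C→c b: +{c}
  S via S→A a C: +{a,b,c}
  FIRST[S]={a,b,c}  FIRST[A]={a,b,c}  FIRST[B]={a}  FIRST[C]={c}
round 2: (stable)
  FIRST[S]={a,b,c}  FIRST[A]={a,b,c}  FIRST[B]={a}  FIRST[C]={c}

FIRST(B) = ["a"]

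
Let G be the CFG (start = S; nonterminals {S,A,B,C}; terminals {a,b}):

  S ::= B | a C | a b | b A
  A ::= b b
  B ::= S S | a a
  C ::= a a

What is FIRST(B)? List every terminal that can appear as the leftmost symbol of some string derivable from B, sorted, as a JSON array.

Compute FIRST by fixpoint:
iter 1:
  A via A→b b: +{b}
  B via B→a a: +{a}
  C via C→a a: +{a}
  S via S→B: +{a}
  S via S→b A: +{b}
  S: {a,b}  A: {b}  B: {a}  C: {a}
iter 2:
  B via B→S S: +{b}
  S: {a,b}  A: {b}  B: {a,b}  C: {a}
iter 3: done
  S: {a,b}  A: {b}  B: {a,b}  C: {a}

FIRST(B) = ["a", "b"]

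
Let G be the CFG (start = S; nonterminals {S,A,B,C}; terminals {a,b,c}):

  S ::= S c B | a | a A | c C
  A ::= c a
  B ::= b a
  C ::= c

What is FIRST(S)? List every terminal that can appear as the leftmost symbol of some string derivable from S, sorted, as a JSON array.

FIRST sets, iterate to fixpoint:
[1]
  A via A→c a: +{c}
  B via B→b a: +{b}
  C via C→c: +{c}
  S via S→a: +{a}
  S via S→c C: +{c}
  S: {a,c}  A: {c}  B: {b}  C: {c}
[2] (no change)
  S: {a,c}  A: {c}  B: {b}  C: {c}

FIRST(S) = ["a", "c"]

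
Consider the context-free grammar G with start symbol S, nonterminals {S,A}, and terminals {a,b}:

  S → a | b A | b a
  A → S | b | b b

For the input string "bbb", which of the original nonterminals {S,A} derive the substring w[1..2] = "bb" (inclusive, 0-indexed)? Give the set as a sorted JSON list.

CNF form of G:
  S -> T0 A | T0 T1 | a
  A -> T0 A | T0 T0 | T0 T1 | a | b
  T0 -> b
  T1 -> a

CYK fill, restricted to cells inside w[1..2]:
  [1..1]={A,T0}  "b"  orig:{A}
  [2..2]={A,T0}  "b"  orig:{A}
  [1..2]={A,S}  "bb"

Original NTs in T[1,2] deriving "bb": ["A", "S"]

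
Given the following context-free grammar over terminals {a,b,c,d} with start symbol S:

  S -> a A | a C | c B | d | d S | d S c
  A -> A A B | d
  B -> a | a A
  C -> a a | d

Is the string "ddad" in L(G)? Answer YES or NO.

CNF form of G:
  S -> T0 A | T0 C | T1 B | T2 S | T2 X4 | d
  A -> A X3 | d
  B -> T0 A | a
  C -> T0 T0 | d
  T0 -> a
  T1 -> c
  T2 -> d
  X3 -> A B
  X4 -> S T1

Fill CYK table bottom-up:
  T[0,0] 'd' = {A,C,S,T2}  orig:{A,C,S}
  T[1,1] 'd' = {A,C,S,T2}  orig:{A,C,S}
  T[2,2] 'a' = {B,T0}  orig:{B}
  T[3,3] 'd' = {A,C,S,T2}  orig:{A,C,S}
  T[0,1] 'dd' = {S}
  T[1,2] 'da' = {X3}  orig:{}
  T[2,3] 'ad' = {B,S}
  T[0,2] 'dda' = {A}
  T[1,3] 'dad' = {S,X3}  orig:{S}
  T[0,3] 'ddad' = {A,S}

S ∈ T[0,3] ⇒ YES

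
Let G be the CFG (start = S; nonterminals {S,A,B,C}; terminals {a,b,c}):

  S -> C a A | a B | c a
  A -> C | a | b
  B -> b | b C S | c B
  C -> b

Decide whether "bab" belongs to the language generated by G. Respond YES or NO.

Convert to CNF:
  S -> C X4 | T1 T2 | T2 B
  A -> a | b
  B -> T0 X3 | T1 B | b
  C -> b
  T0 -> b
  T1 -> c
  T2 -> a
  X3 -> C S
  X4 -> T2 A

Fill CYK table bottom-up:
  T[0,0] 'b' = {A,B,C,T0}  orig:{A,B,C}
  T[1,1] 'a' = {A,T2}  orig:{A}
  T[2,2] 'b' = {A,B,C,T0}  orig:{A,B,C}
  T[0,1] 'ba' = ∅
  T[1,2] 'ab' = {S,X4}  orig:{S}
  T[0,2] 'bab' = {S,X3}  orig:{S}

S ∈ T[0,2] ⇒ YES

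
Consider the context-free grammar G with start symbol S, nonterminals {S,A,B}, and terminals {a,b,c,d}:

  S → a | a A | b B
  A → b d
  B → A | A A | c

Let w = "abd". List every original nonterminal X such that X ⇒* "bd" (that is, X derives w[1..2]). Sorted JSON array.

CNF form of G:
  S -> T0 B | T2 A | a
  A -> T0 T1
  B -> A A | T0 T1 | c
  T0 -> b
  T1 -> d
  T2 -> a

CYK fill (cells [i..j] with 1 ≤ i ≤ j ≤ 2 only):
  cell(1,1) b: {T0}  orig:{}
  cell(2,2) d: {T1}  orig:{}
  cell(1,2) bd: {A,B}

Original NTs in T[1,2] deriving "bd": ["A", "B"]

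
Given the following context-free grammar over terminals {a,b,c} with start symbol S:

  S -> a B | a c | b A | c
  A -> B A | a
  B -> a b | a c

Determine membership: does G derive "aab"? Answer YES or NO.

Convert to CNF:
  S -> T0 B | T0 T2 | T1 A | c
  A -> B A | a
  B -> T0 T1 | T0 T2
  T0 -> a
  T1 -> b
  T2 -> c

CYK table (by increasing span):
  cell(0,0) a: {A,T0}  orig:{A}
  cell(1,1) a: {A,T0}  orig:{A}
  cell(2,2) b: {T1}  orig:{}
  cell(0,1) aa: ∅
  cell(1,2) ab: {B}
  cell(0,2) aab: {S}

S ∈ T[0,2] ⇒ YES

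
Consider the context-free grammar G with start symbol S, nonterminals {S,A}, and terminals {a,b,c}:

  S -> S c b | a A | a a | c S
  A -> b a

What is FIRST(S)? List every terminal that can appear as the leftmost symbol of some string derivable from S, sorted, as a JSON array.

Compute FIRST by fixpoint:
iter 1:
  A via A→b a: +{b}
  S via S→a A: +{a}
  S via S→c S: +{c}
  FIRST[S]={a,c}  FIRST[A]={b}
iter 2: done
  FIRST[S]={a,c}  FIRST[A]={b}

FIRST(S) = ["a", "c"]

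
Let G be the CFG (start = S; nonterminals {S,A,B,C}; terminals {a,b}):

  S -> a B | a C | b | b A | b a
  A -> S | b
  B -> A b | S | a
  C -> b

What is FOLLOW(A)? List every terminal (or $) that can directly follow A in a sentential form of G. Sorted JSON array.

FIRST iteration:
iter 1:
  A via A→b: +{b}
  B via B→A b: +{b}
  B via B→a: +{a}
  C via C→b: +{b}
  S via S→a B: +{a}
  S via S→b: +{b}
  FIRST(S)={a,b}  FIRST(A)={b}  FIRST(B)={a,b}  FIRST(C)={b}
iter 2:
  A via A→S: +{a}
  FIRST(S)={a,b}  FIRST(A)={a,b}  FIRST(B)={a,b}  FIRST(C)={b}
iter 3: — fixpoint
  FIRST(S)={a,b}  FIRST(A)={a,b}  FIRST(B)={a,b}  FIRST(C)={b}

FOLLOW iteration:
seed FOLLOW(S) with $
round 1:
  B→A b: FOLLOW(A) ⊇ FIRST(b) = {b}; new: +{b}
  S→a B: FOLLOW(B) ⊇ FOLLOW(S) ⊇ {$}; new: +{$}
  S→a C: FOLLOW(C) ⊇ FOLLOW(S) ⊇ {$}; new: +{$}
  S→b A: FOLLOW(A) ⊇ FOLLOW(S) ⊇ {$}; new: +{$}
  FOLLOW(S)={$}  FOLLOW(A)={$,b}  FOLLOW(B)={$}  FOLLOW(C)={$}
round 2:
  A→S: FOLLOW(S) ⊇ FOLLOW(A) ⊇ {$,b}; new: +{b}
  S→a B: FOLLOW(B) ⊇ FOLLOW(S) ⊇ {$,b}; new: +{b}
  S→a C: FOLLOW(C) ⊇ FOLLOW(S) ⊇ {$,b}; new: +{b}
  FOLLOW(S)={$,b}  FOLLOW(A)={$,b}  FOLLOW(B)={$,b}  FOLLOW(C)={$,b}
round 3: (stable)
  FOLLOW(S)={$,b}  FOLLOW(A)={$,b}  FOLLOW(B)={$,b}  FOLLOW(C)={$,b}

FOLLOW(A) = ["$", "b"]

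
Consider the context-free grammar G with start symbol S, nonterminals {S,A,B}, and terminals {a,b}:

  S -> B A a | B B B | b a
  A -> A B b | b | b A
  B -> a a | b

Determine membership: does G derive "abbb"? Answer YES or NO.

CNF form of G:
  S -> B X3 | B X4 | T0 T1
  A -> A X2 | T0 A | b
  B -> T1 T1 | b
  T0 -> b
  T1 -> a
  X2 -> B T0
  X3 -> A T1
  X4 -> B B

CYK table (by increasing span):
  cell(0,0) a: {T1}  orig:{}
  cell(1,1) b: {A,B,T0}  orig:{A,B}
  cell(2,2) b: {A,B,T0}  orig:{A,B}
  cell(3,3) b: {A,B,T0}  orig:{A,B}
  cell(0,1) ab: ∅
  cell(1,2) bb: {A,X2,X4}  orig:{A}
  cell(2,3) bb: {A,X2,X4}  orig:{A}
  cell(0,2) abb: ∅
  cell(1,3) bbb: {A,S}
  cell(0,3) abbb: ∅

S ∉ T[0,3] ⇒ NO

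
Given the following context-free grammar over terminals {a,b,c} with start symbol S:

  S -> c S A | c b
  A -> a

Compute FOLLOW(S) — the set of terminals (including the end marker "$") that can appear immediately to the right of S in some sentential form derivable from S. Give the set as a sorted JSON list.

Compute FIRST by fixpoint:
iter 1:
  A via A→a: +{a}
  S via S→c S A: +{c}
  S: {c}  A: {a}
iter 2: — fixpoint
  S: {c}  A: {a}

FOLLOW iteration:
initialize: $ ∈ FOLLOW(S)
round 1:
  S→c S A: FOLLOW(S) ⊇ FIRST(A) = {a}; new: +{a}
  S→c S A: FOLLOW(A) ⊇ FOLLOW(S) ⊇ {$,a}; new: +{$,a}
  S: {$,a}  A: {$,a}
round 2: (no change)
  S: {$,a}  A: {$,a}

FOLLOW(S) = ["$", "a"]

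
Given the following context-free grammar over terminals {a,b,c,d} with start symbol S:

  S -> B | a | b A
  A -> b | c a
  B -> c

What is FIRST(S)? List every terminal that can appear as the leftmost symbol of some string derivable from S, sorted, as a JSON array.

FIRST sets, iterate to fixpoint:
iter 1:
  A via A→b: +{b}
  A via A→c a: +{c}
  B via B→c: +{c}
  S via S→B: +{c}
  S via S→a: +{a}
  S via S→b A: +{b}
  FIRST(S)={a,b,c}  FIRST(A)={b,c}  FIRST(B)={c}
iter 2: done
  FIRST(S)={a,b,c}  FIRST(A)={b,c}  FIRST(B)={c}

FIRST(S) = ["a", "b", "c"]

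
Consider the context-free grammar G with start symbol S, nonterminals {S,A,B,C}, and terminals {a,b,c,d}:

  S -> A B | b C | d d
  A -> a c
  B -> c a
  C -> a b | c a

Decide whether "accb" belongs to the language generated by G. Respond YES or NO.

Convert to CNF:
  S -> A B | T2 C | T3 T3
  A -> T0 T1
  B -> T1 T0
  C -> T0 T2 | T1 T0
  T0 -> a
  T1 -> c
  T2 -> b
  T3 -> d

CYK fill:
  cell(0,0) a: {T0}  orig:{}
  cell(1,1) c: {T1}  orig:{}
  cell(2,2) c: {T1}  orig:{}
  cell(3,3) b: {T2}  orig:{}
  cell(0,1) ac: {A}
  cell(1,2) cc: ∅
  cell(2,3) cb: ∅
  cell(0,2) acc: ∅
  cell(1,3) ccb: ∅
  cell(0,3) accb: ∅

S ∉ T[0,3] ⇒ NO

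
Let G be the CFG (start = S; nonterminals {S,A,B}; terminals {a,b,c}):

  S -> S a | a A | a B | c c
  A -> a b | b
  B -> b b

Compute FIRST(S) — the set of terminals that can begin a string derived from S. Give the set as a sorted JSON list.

Compute FIRST by fixpoint:
iter 1:
  A via A→a b: +{a}
  A via A→b: +{b}
  B via B→b b: +{b}
  S via S→a A: +{a}
  S via S→c c: +{c}
  FIRST[S]={a,c}  FIRST[A]={a,b}  FIRST[B]={b}
iter 2: (no change)
  FIRST[S]={a,c}  FIRST[A]={a,b}  FIRST[B]={b}

FIRST(S) = ["a", "c"]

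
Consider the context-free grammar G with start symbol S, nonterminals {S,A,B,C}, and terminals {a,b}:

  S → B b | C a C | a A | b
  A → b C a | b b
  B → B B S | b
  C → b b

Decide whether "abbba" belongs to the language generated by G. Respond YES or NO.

CNF form of G:
  S -> B T0 | C X4 | T1 A | b
  A -> T0 T0 | T0 X2
  B -> B X3 | b
  C -> T0 T0
  T0 -> b
  T1 -> a
  X2 -> C T1
  X3 -> B S
  X4 -> T1 C

CYK fill:
  cell(0,0) a: {T1}  orig:{}
  cell(1,1) b: {B,S,T0}  orig:{B,S}
  cell(2,2) b: {B,S,T0}  orig:{B,S}
  cell(3,3) b: {B,S,T0}  orig:{B,S}
  cell(4,4) a: {T1}  orig:{}
  cell(0,1) ab: ∅
  cell(1,2) bb: {A,C,S,X3}  orig:{A,C,S}
  cell(2,3) bb: {A,C,S,X3}  orig:{A,C,S}
  cell(3,4) ba: ∅
  cell(0,2) abb: {S,X4}  orig:{S}
  cell(1,3) bbb: {B,X3}  orig:{B}
  cell(2,4) bba: {X2}  orig:{}
  cell(0,3) abbb: ∅
  cell(1,4) bbba: {A}
  cell(0,4) abbba: {S}

S ∈ T[0,4] ⇒ YES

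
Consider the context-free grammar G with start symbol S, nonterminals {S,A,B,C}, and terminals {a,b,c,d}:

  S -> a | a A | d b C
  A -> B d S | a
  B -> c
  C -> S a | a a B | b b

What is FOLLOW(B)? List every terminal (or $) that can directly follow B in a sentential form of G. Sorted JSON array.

Compute FIRST by fixpoint:
pass 1:
  A via A→a: +{a}
  B via B→c: +{c}
  C via C→a a B: +{a}
  C via C→b b: +{b}
  S via S→a: +{a}
  S via S→d b C: +{d}
  FIRST(S)={a,d}  FIRST(A)={a}  FIRST(B)={c}  FIRST(C)={a,b}
pass 2:
  A via A→B d S: +{c}
  C via C→S a: +{d}
  FIRST(S)={a,d}  FIRST(A)={a,c}  FIRST(B)={c}  FIRST(C)={a,b,d}
pass 3: (stable)
  FIRST(S)={a,d}  FIRST(A)={a,c}  FIRST(B)={c}  FIRST(C)={a,b,d}

FOLLOW iteration:
initialize: $ ∈ FOLLOW(S)
[1]
  A→B d S: FOLLOW(B) ⊇ FIRST(d) = {d}; new: +{d}
  C→S a: FOLLOW(S) ⊇ FIRST(a) = {a}; new: +{a}
  S→a A: FOLLOW(A) ⊇ FOLLOW(S) ⊇ {$,a}; new: +{$,a}
  S→d b C: FOLLOW(C) ⊇ FOLLOW(S) ⊇ {$,a}; new: +{$,a}
  FOLLOW[S]={$,a}  FOLLOW[A]={$,a}  FOLLOW[B]={d}  FOLLOW[C]={$,a}
[2]
  C→a a B: FOLLOW(B) ⊇ FOLLOW(C) ⊇ {$,a}; new: +{$,a}
  FOLLOW[S]={$,a}  FOLLOW[A]={$,a}  FOLLOW[B]={$,a,d}  FOLLOW[C]={$,a}
[3] (stable)
  FOLLOW[S]={$,a}  FOLLOW[A]={$,a}  FOLLOW[B]={$,a,d}  FOLLOW[C]={$,a}

FOLLOW(B) = ["$", "a", "d"]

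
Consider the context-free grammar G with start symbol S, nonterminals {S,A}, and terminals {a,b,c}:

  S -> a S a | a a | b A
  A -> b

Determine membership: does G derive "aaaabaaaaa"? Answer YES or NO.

Convert to CNF:
  S -> T0 T0 | T0 X2 | T1 A
  A -> b
  T0 -> a
  T1 -> b
  X2 -> S T0

CYK table (by increasing span):
  cell(0,0) a: {T0}  orig:{}
  cell(1,1) a: {T0}  orig:{}
  cell(2,2) a: {T0}  orig:{}
  cell(3,3) a: {T0}  orig:{}
  cell(4,4) b: {A,T1}  orig:{A}
  cell(5,5) a: {T0}  orig:{}
  cell(6,6) a: {T0}  orig:{}
  cell(7,7) a: {T0}  orig:{}
  cell(8,8) a: {T0}  orig:{}
  cell(9,9) a: {T0}  orig:{}
  cell(0,1) aa: {S}
  cell(1,2) aa: {S}
  cell(2,3) aa: {S}
  cell(3,4) ab: ∅
  cell(4,5) ba: ∅
  cell(5,6) aa: {S}
  cell(6,7) aa: {S}
  cell(7,8) aa: {S}
  cell(8,9) aa: {S}
  cell(0,2) aaa: {X2}  orig:{}
  cell(1,3) aaa: {X2}  orig:{}
  cell(2,4) aab: ∅
  cell(3,5) aba: ∅
  cell(4,6) baa: ∅
  cell(5,7) aaa: {X2}  orig:{}
  cell(6,8) aaa: {X2}  orig:{}
  cell(7,9) aaa: {X2}  orig:{}
  cell(0,3) aaaa: {S}
  cell(1,4) aaab: ∅
  cell(2,5) aaba: ∅
  cell(3,6) abaa: ∅
  cell(4,7) baaa: ∅
  cell(5,8) aaaa: {S}
  cell(6,9) aaaa: {S}
  cell(0,4) aaaab: ∅
  cell(1,5) aaaba: ∅
  cell(2,6) aabaa: ∅
  cell(3,7) abaaa: ∅
  cell(4,8) baaaa: ∅
  cell(5,9) aaaaa: {X2}  orig:{}
  cell(0,5) aaaaba: ∅
  cell(1,6) aaabaa: ∅
  cell(2,7) aabaaa: ∅
  cell(3,8) abaaaa: ∅
  cell(4,9) baaaaa: ∅
  cell(0,6) aaaabaa: ∅
  cell(1,7) aaabaaa: ∅
  cell(2,8) aabaaaa: ∅
  cell(3,9) abaaaaa: ∅
  cell(0,7) aaaabaaa: ∅
  cell(1,8) aaabaaaa: ∅
  cell(2,9) aabaaaaa: ∅
  cell(0,8) aaaabaaaa: ∅
  cell(1,9) aaabaaaaa: ∅
  cell(0,9) aaaabaaaaa: ∅

S ∉ T[0,9] ⇒ NO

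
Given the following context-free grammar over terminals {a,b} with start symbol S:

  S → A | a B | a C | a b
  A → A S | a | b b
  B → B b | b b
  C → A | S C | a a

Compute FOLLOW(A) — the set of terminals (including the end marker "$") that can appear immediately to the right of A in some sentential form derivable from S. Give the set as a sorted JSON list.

FIRST sets, iterate to fixpoint:
pass 1:
  A via A→a: +{a}
  A via A→b b: +{b}
  B via B→b b: +{b}
  C via C→A: +{a,b}
  S via S→A: +{a,b}
  FIRST(S)={a,b}  FIRST(A)={a,b}  FIRST(B)={b}  FIRST(C)={a,b}
pass 2: (stable)
  FIRST(S)={a,b}  FIRST(A)={a,b}  FIRST(B)={b}  FIRST(C)={a,b}

FOLLOW iteration:
seed FOLLOW(S) with $
[1]
  A→A S: FOLLOW(A) ⊇ FIRST(S) = {a,b}; new: +{a,b}
  A→A S: FOLLOW(S) ⊇ FOLLOW(A) ⊇ {a,b}; new: +{a,b}
  B→B b: FOLLOW(B) ⊇ FIRST(b) = {b}; new: +{b}
  S→A: FOLLOW(A) ⊇ FOLLOW(S) ⊇ {$,a,b}; new: +{$}
  S→a B: FOLLOW(B) ⊇ FOLLOW(S) ⊇ {$,a,b}; new: +{$,a}
  S→a C: FOLLOW(C) ⊇ FOLLOW(S) ⊇ {$,a,b}; new: +{$,a,b}
  FOLLOW[S]={$,a,b}  FOLLOW[A]={$,a,b}  FOLLOW[B]={$,a,b}  FOLLOW[C]={$,a,b}
[2] — fixpoint
  FOLLOW[S]={$,a,b}  FOLLOW[A]={$,a,b}  FOLLOW[B]={$,a,b}  FOLLOW[C]={$,a,b}

FOLLOW(A) = ["$", "a", "b"]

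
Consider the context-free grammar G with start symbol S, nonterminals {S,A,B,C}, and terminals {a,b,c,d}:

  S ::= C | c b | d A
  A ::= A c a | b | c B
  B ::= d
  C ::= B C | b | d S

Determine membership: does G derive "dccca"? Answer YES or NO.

CNF form of G:
  S -> B C | T0 T3 | T2 A | T2 S | b
  A -> A X4 | T0 B | b
  B -> d
  C -> B C | T2 S | b
  T0 -> c
  T1 -> a
  T2 -> d
  T3 -> b
  X4 -> T0 T1

Fill CYK table bottom-up:
  [0..0]={B,T2}  "d"  orig:{B}
  [1..1]={T0}  "c"  orig:{}
  [2..2]={T0}  "c"  orig:{}
  [3..3]={T0}  "c"  orig:{}
  [4..4]={T1}  "a"  orig:{}
  [0..1]=∅  "dc"
  [1..2]=∅  "cc"
  [2..3]=∅  "cc"
  [3..4]={X4}  "ca"  orig:{}
  [0..2]=∅  "dcc"
  [1..3]=∅  "ccc"
  [2..4]=∅  "cca"
  [0..3]=∅  "dccc"
  [1..4]=∅  "ccca"
  [0..4]=∅  "dccca"

S ∉ T[0,4] ⇒ NO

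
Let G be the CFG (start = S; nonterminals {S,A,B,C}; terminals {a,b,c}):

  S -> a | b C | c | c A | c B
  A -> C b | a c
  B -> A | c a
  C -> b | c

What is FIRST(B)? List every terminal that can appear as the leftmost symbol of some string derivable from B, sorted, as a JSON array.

FIRST sets, iterate to fixpoint:
pass 1:
  A via A→a c: +{a}
  B via B→A: +{a}
  B via B→c a: +{c}
  C via C→b: +{b}
  C via C→c: +{c}
  S via S→a: +{a}
  S via S→b C: +{b}
  S via S→c: +{c}
  S: {a,b,c}  A: {a}  B: {a,c}  C: {b,c}
pass 2:
  A via A→C b: +{b,c}
  B via B→A: +{b}
  S: {a,b,c}  A: {a,b,c}  B: {a,b,c}  C: {b,c}
pass 3: (no change)
  S: {a,b,c}  A: {a,b,c}  B: {a,b,c}  C: {b,c}

FIRST(B) = ["a", "b", "c"]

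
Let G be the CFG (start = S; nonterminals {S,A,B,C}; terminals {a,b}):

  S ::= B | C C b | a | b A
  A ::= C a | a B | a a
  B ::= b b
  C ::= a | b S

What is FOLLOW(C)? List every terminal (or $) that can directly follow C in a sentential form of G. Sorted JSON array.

FIRST iteration:
[1]
  A via A→a B: +{a}
  B via B→b b: +{b}
  C via C→a: +{a}
  C via C→b S: +{b}
  S via S→B: +{b}
  S via S→C C b: +{a}
  S: {a,b}  A: {a}  B: {b}  C: {a,b}
[2]
  A via A→C a: +{b}
  S: {a,b}  A: {a,b}  B: {b}  C: {a,b}
[3] (stable)
  S: {a,b}  A: {a,b}  B: {b}  C: {a,b}

FOLLOW iteration:
FOLLOW(S) := {$}
pass 1:
  A→C a: FOLLOW(C) ⊇ FIRST(a) = {a}; new: +{a}
  C→b S: FOLLOW(S) ⊇ FOLLOW(C) ⊇ {a}; new: +{a}
  S→B: FOLLOW(B) ⊇ FOLLOW(S) ⊇ {$,a}; new: +{$,a}
  S→C C b: FOLLOW(C) ⊇ FIRST(C) = {a,b}; new: +{b}
  S→b A: FOLLOW(A) ⊇ FOLLOW(S) ⊇ {$,a}; new: +{$,a}
  FOLLOW(S)={$,a}  FOLLOW(A)={$,a}  FOLLOW(B)={$,a}  FOLLOW(C)={a,b}
pass 2:
  C→b S: FOLLOW(S) ⊇ FOLLOW(C) ⊇ {a,b}; new: +{b}
  S→B: FOLLOW(B) ⊇ FOLLOW(S) ⊇ {$,a,b}; new: +{b}
  S→b A: FOLLOW(A) ⊇ FOLLOW(S) ⊇ {$,a,b}; new: +{b}
  FOLLOW(S)={$,a,b}  FOLLOW(A)={$,a,b}  FOLLOW(B)={$,a,b}  FOLLOW(C)={a,b}
pass 3: (no change)
  FOLLOW(S)={$,a,b}  FOLLOW(A)={$,a,b}  FOLLOW(B)={$,a,b}  FOLLOW(C)={a,b}

FOLLOW(C) = ["a", "b"]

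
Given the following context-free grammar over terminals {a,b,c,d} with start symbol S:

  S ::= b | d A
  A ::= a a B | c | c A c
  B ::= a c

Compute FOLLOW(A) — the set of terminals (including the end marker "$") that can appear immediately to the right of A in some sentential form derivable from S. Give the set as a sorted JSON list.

FIRST iteration:
[1]
  A via A→a a B: +{a}
  A via A→c: +{c}
  B via B→a c: +{a}
  S via S→b: +{b}
  S via S→d A: +{d}
  FIRST(S)={b,d}  FIRST(A)={a,c}  FIRST(B)={a}
[2] (stable)
  FIRST(S)={b,d}  FIRST(A)={a,c}  FIRST(B)={a}

Compute FOLLOW by fixpoint:
FOLLOW(S) := {$}
[1]
  A→c A c: FOLLOW(A) ⊇ FIRST(c) = {c}; new: +{c}
  S→d A: FOLLOW(A) ⊇ FOLLOW(S) ⊇ {$}; new: +{$}
  FOLLOW(S)={$}  FOLLOW(A)={$,c}  FOLLOW(B)={}
[2]
  A→a a B: FOLLOW(B) ⊇ FOLLOW(A) ⊇ {$,c}; new: +{$,c}
  FOLLOW(S)={$}  FOLLOW(A)={$,c}  FOLLOW(B)={$,c}
[3] (no change)
  FOLLOW(S)={$}  FOLLOW(A)={$,c}  FOLLOW(B)={$,c}

FOLLOW(A) = ["$", "c"]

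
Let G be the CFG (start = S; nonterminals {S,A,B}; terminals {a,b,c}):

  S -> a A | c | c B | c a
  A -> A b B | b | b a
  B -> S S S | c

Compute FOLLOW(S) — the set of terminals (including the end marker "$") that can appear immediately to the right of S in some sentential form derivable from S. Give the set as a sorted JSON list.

FIRST sets, iterate to fixpoint:
pass 1:
  A via A→b: +{b}
  B via B→c: +{c}
  S via S→a A: +{a}
  S via S→c: +{c}
  FIRST[S]={a,c}  FIRST[A]={b}  FIRST[B]={c}
pass 2:
  B via B→S S S: +{a}
  FIRST[S]={a,c}  FIRST[A]={b}  FIRST[B]={a,c}
pass 3: done
  FIRST[S]={a,c}  FIRST[A]={b}  FIRST[B]={a,c}

FOLLOW sets:
seed FOLLOW(S) with $
pass 1:
  A→A b B: FOLLOW(A) ⊇ FIRST(b) = {b}; new: +{b}
  A→A b B: FOLLOW(B) ⊇ FOLLOW(A) ⊇ {b}; new: +{b}
  B→S S S: FOLLOW(S) ⊇ FIRST(S) = {a,c}; new: +{a,c}
  B→S S S: FOLLOW(S) ⊇ FOLLOW(B) ⊇ {b}; new: +{b}
  S→a A: FOLLOW(A) ⊇ FOLLOW(S) ⊇ {$,a,b,c}; new: +{$,a,c}
  S→c B: FOLLOW(B) ⊇ FOLLOW(S) ⊇ {$,a,b,c}; new: +{$,a,c}
  FOLLOW(S)={$,a,b,c}  FOLLOW(A)={$,a,b,c}  FOLLOW(B)={$,a,b,c}
pass 2: — fixpoint
  FOLLOW(S)={$,a,b,c}  FOLLOW(A)={$,a,b,c}  FOLLOW(B)={$,a,b,c}

FOLLOW(S) = ["$", "a", "b", "c"]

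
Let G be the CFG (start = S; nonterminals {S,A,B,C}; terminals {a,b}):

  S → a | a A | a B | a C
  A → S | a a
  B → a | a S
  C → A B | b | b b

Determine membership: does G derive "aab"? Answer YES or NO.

CNF form of G:
  S -> T0 A | T0 B | T0 C | a
  A -> T0 A | T0 B | T0 C | T0 T0 | a
  B -> T0 S | a
  C -> A B | T1 T1 | b
  T0 -> a
  T1 -> b

Fill CYK table bottom-up:
  cell(0,0) a: {A,B,S,T0}  orig:{A,B,S}
  cell(1,1) a: {A,B,S,T0}  orig:{A,B,S}
  cell(2,2) b: {C,T1}  orig:{C}
  cell(0,1) aa: {A,B,C,S}
  cell(1,2) ab: {A,S}
  cell(0,2) aab: {A,B,S}

S ∈ T[0,2] ⇒ YES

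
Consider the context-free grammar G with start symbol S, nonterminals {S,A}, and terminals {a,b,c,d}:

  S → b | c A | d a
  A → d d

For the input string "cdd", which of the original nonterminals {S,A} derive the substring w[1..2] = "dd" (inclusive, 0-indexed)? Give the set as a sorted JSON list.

Convert to CNF:
  S -> T0 T2 | T1 A | b
  A -> T0 T0
  T0 -> d
  T1 -> c
  T2 -> a

Fill CYK table bottom-up, restricted to cells inside w[1..2]:
  T[1,1] 'd' = {T0}  orig:{}
  T[2,2] 'd' = {T0}  orig:{}
  T[1,2] 'dd' = {A}

Original NTs in T[1,2] deriving "dd": ["A"]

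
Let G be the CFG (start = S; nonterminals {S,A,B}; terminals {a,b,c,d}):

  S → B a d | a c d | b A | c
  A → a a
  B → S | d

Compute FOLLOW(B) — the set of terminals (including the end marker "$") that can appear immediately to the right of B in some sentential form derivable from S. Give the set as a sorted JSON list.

Compute FIRST by fixpoint:
iter 1:
  A via A→a a: +{a}
  B via B→d: +{d}
  S via S→B a d: +{d}
  S via S→a c d: +{a}
  S via S→b A: +{b}
  S via S→c: +{c}
  FIRST[S]={a,b,c,d}  FIRST[A]={a}  FIRST[B]={d}
iter 2:
  B via B→S: +{a,b,c}
  FIRST[S]={a,b,c,d}  FIRST[A]={a}  FIRST[B]={a,b,c,d}
iter 3: (stable)
  FIRST[S]={a,b,c,d}  FIRST[A]={a}  FIRST[B]={a,b,c,d}

FOLLOW sets:
seed FOLLOW(S) with $
[1]
  S→B a d: FOLLOW(B) ⊇ FIRST(a) = {a}; new: +{a}
  S→b A: FOLLOW(A) ⊇ FOLLOW(S) ⊇ {$}; new: +{$}
  FOLLOW[S]={$}  FOLLOW[A]={$}  FOLLOW[B]={a}
[2]
  B→S: FOLLOW(S) ⊇ FOLLOW(B) ⊇ {a}; new: +{a}
  S→b A: FOLLOW(A) ⊇ FOLLOW(S) ⊇ {$,a}; new: +{a}
  FOLLOW[S]={$,a}  FOLLOW[A]={$,a}  FOLLOW[B]={a}
[3] (stable)
  FOLLOW[S]={$,a}  FOLLOW[A]={$,a}  FOLLOW[B]={a}

FOLLOW(B) = ["a"]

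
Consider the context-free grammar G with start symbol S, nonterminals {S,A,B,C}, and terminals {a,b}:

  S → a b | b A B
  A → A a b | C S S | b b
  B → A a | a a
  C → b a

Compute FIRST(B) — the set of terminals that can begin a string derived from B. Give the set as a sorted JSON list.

FIRST iteration:
[1]
  A via A→b b: +{b}
  B via B→A a: +{b}
  B via B→a a: +{a}
  C via C→b a: +{b}
  S via S→a b: +{a}
  S via S→b A B: +{b}
  FIRST[S]={a,b}  FIRST[A]={b}  FIRST[B]={a,b}  FIRST[C]={b}
[2] (no change)
  FIRST[S]={a,b}  FIRST[A]={b}  FIRST[B]={a,b}  FIRST[C]={b}

FIRST(B) = ["a", "b"]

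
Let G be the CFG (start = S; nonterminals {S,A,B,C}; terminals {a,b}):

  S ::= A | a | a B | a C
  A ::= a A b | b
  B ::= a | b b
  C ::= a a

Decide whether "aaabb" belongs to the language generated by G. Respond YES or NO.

CNF form of G:
  S -> T0 B | T0 C | T0 X3 | a | b
  A -> T0 X2 | b
  B -> T1 T1 | a
  C -> T0 T0
  T0 -> a
  T1 -> b
  X2 -> A T1
  X3 -> A T1

CYK table (by increasing span):
  T[0,0] 'a' = {B,S,T0}  orig:{B,S}
  T[1,1] 'a' = {B,S,T0}  orig:{B,S}
  T[2,2] 'a' = {B,S,T0}  orig:{B,S}
  T[3,3] 'b' = {A,S,T1}  orig:{A,S}
  T[4,4] 'b' = {A,S,T1}  orig:{A,S}
  T[0,1] 'aa' = {C,S}
  T[1,2] 'aa' = {C,S}
  T[2,3] 'ab' = ∅
  T[3,4] 'bb' = {B,X2,X3}  orig:{B}
  T[0,2] 'aaa' = {S}
  T[1,3] 'aab' = ∅
  T[2,4] 'abb' = {A,S}
  T[0,3] 'aaab' = ∅
  T[1,4] 'aabb' = ∅
  T[0,4] 'aaabb' = ∅

S ∉ T[0,4] ⇒ NO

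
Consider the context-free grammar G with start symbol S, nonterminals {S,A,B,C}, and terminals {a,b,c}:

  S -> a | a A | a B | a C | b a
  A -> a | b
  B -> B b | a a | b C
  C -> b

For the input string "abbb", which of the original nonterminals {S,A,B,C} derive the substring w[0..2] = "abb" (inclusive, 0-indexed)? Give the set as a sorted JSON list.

Convert to CNF:
  S -> T0 T1 | T1 A | T1 B | T1 C | a
  A -> a | b
  B -> B T0 | T0 C | T1 T1
  C -> b
  T0 -> b
  T1 -> a

CYK table (by increasing span), restricted to cells inside w[0..2]:
  T[0,0] 'a' = {A,S,T1}  orig:{A,S}
  T[1,1] 'b' = {A,C,T0}  orig:{A,C}
  T[2,2] 'b' = {A,C,T0}  orig:{A,C}
  T[0,1] 'ab' = {S}
  T[1,2] 'bb' = {B}
  T[0,2] 'abb' = {S}

Original NTs in T[0,2] deriving "abb": ["S"]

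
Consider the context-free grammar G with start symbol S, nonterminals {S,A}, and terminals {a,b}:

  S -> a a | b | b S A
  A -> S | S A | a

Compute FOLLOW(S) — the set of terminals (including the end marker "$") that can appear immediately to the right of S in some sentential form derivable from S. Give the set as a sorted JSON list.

Compute FIRST by fixpoint:
pass 1:
  A via A→a: +{a}
  S via S→a a: +{a}
  S via S→b: +{b}
  FIRST(S)={a,b}  FIRST(A)={a}
pass 2:
  A via A→S: +{b}
  FIRST(S)={a,b}  FIRST(A)={a,b}
pass 3: done
  FIRST(S)={a,b}  FIRST(A)={a,b}

Compute FOLLOW by fixpoint:
initialize: $ ∈ FOLLOW(S)
round 1:
  A→S A: FOLLOW(S) ⊇ FIRST(A) = {a,b}; new: +{a,b}
  S→b S A: FOLLOW(A) ⊇ FOLLOW(S) ⊇ {$,a,b}; new: +{$,a,b}
  FOLLOW[S]={$,a,b}  FOLLOW[A]={$,a,b}
round 2: done
  FOLLOW[S]={$,a,b}  FOLLOW[A]={$,a,b}

FOLLOW(S) = ["$", "a", "b"]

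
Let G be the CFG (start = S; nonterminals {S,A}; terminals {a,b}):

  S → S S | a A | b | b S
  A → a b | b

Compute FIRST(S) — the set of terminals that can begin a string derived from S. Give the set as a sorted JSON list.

FIRST iteration:
pass 1:
  A via A→a b: +{a}
  A via A→b: +{b}
  S via S→a A: +{a}
  S via S→b: +{b}
  FIRST(S)={a,b}  FIRST(A)={a,b}
pass 2: (stable)
  FIRST(S)={a,b}  FIRST(A)={a,b}

FIRST(S) = ["a", "b"]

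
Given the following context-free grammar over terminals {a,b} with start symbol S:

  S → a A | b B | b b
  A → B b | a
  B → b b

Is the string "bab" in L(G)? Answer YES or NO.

CNF form of G:
  S -> T0 B | T0 T0 | T1 A
  A -> B T0 | a
  B -> T0 T0
  T0 -> b
  T1 -> a

Fill CYK table bottom-up:
  T[0,0] 'b' = {T0}  orig:{}
  T[1,1] 'a' = {A,T1}  orig:{A}
  T[2,2] 'b' = {T0}  orig:{}
  T[0,1] 'ba' = ∅
  T[1,2] 'ab' = ∅
  T[0,2] 'bab' = ∅

S ∉ T[0,2] ⇒ NO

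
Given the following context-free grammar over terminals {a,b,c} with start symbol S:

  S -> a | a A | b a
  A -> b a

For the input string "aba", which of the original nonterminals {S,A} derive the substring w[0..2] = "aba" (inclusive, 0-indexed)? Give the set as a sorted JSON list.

CNF form of G:
  S -> T0 T1 | T1 A | a
  A -> T0 T1
  T0 -> b
  T1 -> a

Fill CYK table bottom-up (cells [i..j] with 0 ≤ i ≤ j ≤ 2 only):
  cell(0,0) a: {S,T1}  orig:{S}
  cell(1,1) b: {T0}  orig:{}
  cell(2,2) a: {S,T1}  orig:{S}
  cell(0,1) ab: ∅
  cell(1,2) ba: {A,S}
  cell(0,2) aba: {S}

Original NTs in T[0,2] deriving "aba": ["S"]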